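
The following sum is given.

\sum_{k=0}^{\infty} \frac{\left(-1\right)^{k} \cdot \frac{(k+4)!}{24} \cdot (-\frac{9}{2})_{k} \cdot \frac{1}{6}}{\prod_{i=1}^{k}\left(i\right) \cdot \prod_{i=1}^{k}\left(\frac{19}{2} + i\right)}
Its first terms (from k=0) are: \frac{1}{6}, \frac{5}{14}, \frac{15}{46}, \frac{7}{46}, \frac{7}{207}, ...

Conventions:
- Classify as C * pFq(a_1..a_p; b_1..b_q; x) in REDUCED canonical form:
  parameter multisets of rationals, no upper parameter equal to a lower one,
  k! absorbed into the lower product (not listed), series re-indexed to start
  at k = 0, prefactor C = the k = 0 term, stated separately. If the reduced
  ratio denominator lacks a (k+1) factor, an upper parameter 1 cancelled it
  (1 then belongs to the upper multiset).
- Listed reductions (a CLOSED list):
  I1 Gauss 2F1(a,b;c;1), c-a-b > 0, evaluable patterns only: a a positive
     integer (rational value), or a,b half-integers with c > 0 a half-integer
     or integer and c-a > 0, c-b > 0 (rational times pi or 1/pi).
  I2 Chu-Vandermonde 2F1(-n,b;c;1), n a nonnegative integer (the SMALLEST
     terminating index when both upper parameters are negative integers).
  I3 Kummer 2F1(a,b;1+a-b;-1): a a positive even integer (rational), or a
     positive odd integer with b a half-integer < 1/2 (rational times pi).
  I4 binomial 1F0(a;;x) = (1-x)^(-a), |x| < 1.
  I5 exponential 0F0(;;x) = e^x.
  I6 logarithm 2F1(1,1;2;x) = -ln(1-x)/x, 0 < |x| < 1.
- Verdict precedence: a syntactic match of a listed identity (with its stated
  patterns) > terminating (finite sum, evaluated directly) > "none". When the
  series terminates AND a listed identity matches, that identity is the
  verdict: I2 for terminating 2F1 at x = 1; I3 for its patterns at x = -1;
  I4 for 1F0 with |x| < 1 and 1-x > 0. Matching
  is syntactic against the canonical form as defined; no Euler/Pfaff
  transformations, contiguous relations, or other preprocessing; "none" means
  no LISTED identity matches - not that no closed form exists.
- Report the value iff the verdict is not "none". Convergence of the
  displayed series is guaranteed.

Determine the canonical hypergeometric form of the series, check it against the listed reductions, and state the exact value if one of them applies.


With C = \frac{1}{6}: the canonical form is 2F1(-\frac{9}{2}, 5; \frac{21}{2}; -1). Verdict: the Kummer evaluation I3 matches (x = -1; c = \frac{21}{2} equals 1+a-b for upper {-\frac{9}{2}, 5}: listed pattern). Hence: \frac{692835}{2097152} \cdot \pi.

First insight: from the first term \frac{1}{6}: the factorial ratio (C = 1/6) (k+a-1)!/(a-1)! is a rising factorial (a)_k.
Step ratio: r(k) = -1 * (k-\frac{9}{2}) (k+5) / [(k+\frac{21}{2}) (k+1)] - rational; roots negated = parameters, x = -1, C = \frac{1}{6}.


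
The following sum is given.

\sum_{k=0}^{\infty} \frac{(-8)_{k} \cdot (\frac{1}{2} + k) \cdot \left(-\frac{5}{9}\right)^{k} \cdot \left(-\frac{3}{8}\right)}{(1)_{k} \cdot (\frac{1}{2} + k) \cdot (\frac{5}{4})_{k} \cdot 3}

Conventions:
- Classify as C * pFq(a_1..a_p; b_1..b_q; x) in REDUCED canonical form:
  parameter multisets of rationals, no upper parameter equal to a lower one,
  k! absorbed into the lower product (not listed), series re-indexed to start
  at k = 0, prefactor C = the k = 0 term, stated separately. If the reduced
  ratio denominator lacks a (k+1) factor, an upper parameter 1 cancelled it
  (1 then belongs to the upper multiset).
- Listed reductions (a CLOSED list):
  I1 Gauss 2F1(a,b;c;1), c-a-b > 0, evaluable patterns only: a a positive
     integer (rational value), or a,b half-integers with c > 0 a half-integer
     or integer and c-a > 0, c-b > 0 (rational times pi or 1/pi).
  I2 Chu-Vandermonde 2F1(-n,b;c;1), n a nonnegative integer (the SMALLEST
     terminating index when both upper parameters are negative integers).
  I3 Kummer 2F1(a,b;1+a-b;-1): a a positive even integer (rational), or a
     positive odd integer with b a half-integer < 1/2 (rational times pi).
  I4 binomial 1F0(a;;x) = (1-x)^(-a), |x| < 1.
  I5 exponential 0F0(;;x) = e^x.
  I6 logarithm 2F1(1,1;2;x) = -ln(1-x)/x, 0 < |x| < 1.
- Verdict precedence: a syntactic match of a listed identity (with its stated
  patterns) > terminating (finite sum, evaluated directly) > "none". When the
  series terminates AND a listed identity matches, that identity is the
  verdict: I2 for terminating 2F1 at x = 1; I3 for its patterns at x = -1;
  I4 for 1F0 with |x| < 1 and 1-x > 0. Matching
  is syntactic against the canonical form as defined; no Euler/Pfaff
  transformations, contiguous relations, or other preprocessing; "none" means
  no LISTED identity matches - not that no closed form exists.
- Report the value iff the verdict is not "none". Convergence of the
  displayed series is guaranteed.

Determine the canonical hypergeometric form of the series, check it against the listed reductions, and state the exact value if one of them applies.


This is -\frac{1}{8} * 1F1(-8; \frac{5}{4}; -\frac{5}{9}) in reduced canonical form. Verdict: terminating - upper parameter -8 makes this a finite sum (last index 8), evaluated exactly. Exact value: -\frac{15255062854628837}{13765629555221544}.

Key step: with t_0 = -\frac{1}{8}, the constant factors (prefactor -1/8) combine into one prefactor.
Adjacent-term ratio: r(k) = -\frac{5}{9} * (k-8) / [(k+\frac{5}{4}) (k+1)] - poly over poly, x = -\frac{5}{9} from leading terms; C = -\frac{1}{8} at k = 0.


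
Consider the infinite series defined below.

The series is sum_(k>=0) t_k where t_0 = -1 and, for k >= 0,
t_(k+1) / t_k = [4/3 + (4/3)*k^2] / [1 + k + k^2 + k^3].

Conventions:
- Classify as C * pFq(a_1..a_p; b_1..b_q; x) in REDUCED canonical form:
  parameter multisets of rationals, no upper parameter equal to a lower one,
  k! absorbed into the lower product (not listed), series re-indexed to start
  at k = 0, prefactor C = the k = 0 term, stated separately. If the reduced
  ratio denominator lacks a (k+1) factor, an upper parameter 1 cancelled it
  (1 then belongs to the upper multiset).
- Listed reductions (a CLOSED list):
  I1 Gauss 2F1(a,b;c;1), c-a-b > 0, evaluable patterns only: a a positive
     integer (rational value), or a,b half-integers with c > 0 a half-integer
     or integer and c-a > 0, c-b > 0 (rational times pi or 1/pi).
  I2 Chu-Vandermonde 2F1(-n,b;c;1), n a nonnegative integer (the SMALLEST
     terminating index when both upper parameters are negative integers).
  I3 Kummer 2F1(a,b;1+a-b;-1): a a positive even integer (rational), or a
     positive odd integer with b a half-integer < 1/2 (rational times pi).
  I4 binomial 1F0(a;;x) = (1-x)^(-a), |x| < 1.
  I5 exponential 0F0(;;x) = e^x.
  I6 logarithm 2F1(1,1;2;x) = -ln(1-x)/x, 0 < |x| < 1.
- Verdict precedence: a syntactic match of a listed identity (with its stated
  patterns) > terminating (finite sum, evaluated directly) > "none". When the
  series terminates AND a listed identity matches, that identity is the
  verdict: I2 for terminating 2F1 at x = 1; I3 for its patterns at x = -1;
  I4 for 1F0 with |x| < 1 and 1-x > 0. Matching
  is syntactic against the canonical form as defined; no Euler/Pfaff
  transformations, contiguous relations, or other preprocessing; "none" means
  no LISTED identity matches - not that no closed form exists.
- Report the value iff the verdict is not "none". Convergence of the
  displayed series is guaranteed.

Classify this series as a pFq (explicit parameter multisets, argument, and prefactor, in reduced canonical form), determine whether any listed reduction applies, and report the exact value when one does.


x = 4/3 here; the reduced form reads 0F0, upper {-}, lower {-}, C = -1. Verdict at x = 4/3: the exponential series (I5) matches (the 0F0 exponential series at x = 4/3). Hence: (-1) * e^(4/3).

Key step: from the first term -1: roots of the ratio polynomials (prefactor -1) are the negated parameters.
Ratio: r(k) = (4/3) * 1 / [(k+1)] - rational in k, leading ratio (4/3); with t_0 = -1, classification follows.


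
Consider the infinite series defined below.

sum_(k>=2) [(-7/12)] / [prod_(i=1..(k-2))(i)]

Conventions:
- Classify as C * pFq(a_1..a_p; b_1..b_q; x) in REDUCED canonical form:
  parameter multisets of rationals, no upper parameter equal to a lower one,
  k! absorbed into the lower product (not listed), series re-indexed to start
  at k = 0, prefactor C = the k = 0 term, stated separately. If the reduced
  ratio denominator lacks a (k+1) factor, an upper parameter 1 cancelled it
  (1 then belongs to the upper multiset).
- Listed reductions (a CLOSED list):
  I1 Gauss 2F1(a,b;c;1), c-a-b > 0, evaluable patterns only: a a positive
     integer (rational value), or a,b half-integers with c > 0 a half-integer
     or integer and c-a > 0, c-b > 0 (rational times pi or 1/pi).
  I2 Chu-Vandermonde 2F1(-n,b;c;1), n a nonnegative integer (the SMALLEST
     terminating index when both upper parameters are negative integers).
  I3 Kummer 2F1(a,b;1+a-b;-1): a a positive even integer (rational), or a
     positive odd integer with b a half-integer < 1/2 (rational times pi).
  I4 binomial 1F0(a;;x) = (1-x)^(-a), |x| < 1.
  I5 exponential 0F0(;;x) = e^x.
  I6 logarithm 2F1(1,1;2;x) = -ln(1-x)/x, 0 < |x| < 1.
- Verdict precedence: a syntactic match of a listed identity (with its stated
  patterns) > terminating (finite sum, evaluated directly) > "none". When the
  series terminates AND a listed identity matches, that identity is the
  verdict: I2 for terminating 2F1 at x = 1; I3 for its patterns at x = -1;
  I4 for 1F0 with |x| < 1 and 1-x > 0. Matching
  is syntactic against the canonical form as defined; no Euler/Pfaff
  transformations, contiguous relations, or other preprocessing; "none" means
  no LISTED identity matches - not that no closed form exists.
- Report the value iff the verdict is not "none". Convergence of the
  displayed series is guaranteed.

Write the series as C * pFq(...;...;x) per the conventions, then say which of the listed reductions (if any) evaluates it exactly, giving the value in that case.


Classification (C = -7/12): 0F0 with upper {-}, lower {-}, argument x = 1. Verdict (x = 1): the I5 exponential reduction applies (the 0F0 exponential series at x = 1). Sum: (-7/12) * e^(1).

Structural cue: from the first term -7/12: the product of the first k integers (C = -7/12, x = 1) is k!.
Consecutive-term ratio: r(k) = 1 * 1 / [(k+1)] - poly over poly, x = 1 from leading terms; C = -7/12 at k = 0.


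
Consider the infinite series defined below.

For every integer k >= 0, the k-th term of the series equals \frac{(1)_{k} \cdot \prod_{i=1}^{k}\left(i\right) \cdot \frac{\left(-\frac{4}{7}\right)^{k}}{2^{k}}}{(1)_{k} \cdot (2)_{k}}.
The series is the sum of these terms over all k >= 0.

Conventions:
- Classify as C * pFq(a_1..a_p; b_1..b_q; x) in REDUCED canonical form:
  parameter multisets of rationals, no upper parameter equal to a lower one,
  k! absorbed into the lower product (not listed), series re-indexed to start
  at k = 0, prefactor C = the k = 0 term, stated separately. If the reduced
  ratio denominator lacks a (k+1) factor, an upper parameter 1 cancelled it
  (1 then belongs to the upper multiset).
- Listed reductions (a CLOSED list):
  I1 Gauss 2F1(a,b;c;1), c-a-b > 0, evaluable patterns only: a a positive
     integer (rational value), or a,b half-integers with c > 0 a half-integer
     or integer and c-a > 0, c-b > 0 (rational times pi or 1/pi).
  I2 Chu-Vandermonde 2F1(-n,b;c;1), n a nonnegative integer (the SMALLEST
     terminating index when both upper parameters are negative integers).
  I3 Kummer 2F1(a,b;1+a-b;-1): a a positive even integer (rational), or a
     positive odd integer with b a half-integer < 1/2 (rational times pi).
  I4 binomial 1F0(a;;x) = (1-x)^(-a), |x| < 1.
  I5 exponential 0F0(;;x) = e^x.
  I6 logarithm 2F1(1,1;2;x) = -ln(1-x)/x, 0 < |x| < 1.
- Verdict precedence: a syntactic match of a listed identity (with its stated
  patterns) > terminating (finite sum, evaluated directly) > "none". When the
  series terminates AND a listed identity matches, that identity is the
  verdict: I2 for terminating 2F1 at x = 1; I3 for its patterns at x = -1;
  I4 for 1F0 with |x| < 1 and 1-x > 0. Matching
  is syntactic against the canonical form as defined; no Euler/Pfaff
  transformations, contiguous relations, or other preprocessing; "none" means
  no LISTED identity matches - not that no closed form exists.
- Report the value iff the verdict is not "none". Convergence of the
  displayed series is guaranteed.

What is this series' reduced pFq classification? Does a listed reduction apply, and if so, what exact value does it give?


Reduced: x = -\frac{2}{7}, 2F1, upper = {1, 1}, lower = {2}, C = 1. Verdict (x = -\frac{2}{7}): the I6 logarithm reduction applies (the logarithm: parameters (1,1;2), x = -\frac{2}{7}). Value: \frac{7}{2} \cdot \ln\left(\frac{9}{7}\right).

Key observation: t_0 = 1 here, and the running product (prefactor 1) telescopes to a rising factorial.
Consecutive-term ratio: r(k) = -\frac{2}{7} * (k+1) (k+1) / [(k+2) (k+1)] - rational in k. x = -\frac{2}{7}; t_0 = 1; negate the roots.


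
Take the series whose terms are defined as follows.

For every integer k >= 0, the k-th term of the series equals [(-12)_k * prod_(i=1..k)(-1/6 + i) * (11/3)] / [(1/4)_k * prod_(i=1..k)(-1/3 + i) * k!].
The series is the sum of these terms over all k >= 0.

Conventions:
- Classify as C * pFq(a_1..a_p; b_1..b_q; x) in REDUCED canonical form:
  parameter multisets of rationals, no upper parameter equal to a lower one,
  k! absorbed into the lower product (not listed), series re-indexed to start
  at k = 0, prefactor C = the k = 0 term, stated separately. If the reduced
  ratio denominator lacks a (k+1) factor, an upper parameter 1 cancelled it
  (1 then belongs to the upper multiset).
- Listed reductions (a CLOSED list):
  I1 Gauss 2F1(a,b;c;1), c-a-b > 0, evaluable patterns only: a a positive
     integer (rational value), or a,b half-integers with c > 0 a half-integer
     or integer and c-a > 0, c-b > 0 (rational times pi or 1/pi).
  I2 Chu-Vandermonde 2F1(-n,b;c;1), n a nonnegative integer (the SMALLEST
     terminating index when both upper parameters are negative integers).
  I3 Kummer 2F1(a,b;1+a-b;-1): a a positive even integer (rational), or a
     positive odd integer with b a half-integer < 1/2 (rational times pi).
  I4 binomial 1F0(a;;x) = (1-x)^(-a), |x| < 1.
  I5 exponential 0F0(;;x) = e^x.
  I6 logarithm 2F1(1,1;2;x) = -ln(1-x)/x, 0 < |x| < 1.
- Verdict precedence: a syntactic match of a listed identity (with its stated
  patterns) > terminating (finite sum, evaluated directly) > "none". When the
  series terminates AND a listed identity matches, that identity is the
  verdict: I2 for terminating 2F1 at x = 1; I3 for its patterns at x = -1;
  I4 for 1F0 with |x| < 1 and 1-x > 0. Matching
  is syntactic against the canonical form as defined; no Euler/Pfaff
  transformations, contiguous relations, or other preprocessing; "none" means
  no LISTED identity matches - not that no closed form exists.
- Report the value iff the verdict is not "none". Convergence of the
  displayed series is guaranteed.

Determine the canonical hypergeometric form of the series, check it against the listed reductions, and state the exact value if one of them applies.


Reduced: x = 1, 2F2, upper = {-12, 5/6}, lower = {1/4, 2/3}, C = 11/3. Verdict: terminating - upper parameter -12 makes this a finite sum (last index 12), evaluated exactly. Value: 163954753403981/24290771163750.

Structural cue: from the first term 11/3: the lower running product (C = 11/3) is a rising factorial.
Consecutive-term ratio: r(k) = 1 * (k-12) (k+5/6) / [(k+1/4) (k+2/3) (k+1)] - rational; roots negated = parameters, x = 1, C = 11/3.


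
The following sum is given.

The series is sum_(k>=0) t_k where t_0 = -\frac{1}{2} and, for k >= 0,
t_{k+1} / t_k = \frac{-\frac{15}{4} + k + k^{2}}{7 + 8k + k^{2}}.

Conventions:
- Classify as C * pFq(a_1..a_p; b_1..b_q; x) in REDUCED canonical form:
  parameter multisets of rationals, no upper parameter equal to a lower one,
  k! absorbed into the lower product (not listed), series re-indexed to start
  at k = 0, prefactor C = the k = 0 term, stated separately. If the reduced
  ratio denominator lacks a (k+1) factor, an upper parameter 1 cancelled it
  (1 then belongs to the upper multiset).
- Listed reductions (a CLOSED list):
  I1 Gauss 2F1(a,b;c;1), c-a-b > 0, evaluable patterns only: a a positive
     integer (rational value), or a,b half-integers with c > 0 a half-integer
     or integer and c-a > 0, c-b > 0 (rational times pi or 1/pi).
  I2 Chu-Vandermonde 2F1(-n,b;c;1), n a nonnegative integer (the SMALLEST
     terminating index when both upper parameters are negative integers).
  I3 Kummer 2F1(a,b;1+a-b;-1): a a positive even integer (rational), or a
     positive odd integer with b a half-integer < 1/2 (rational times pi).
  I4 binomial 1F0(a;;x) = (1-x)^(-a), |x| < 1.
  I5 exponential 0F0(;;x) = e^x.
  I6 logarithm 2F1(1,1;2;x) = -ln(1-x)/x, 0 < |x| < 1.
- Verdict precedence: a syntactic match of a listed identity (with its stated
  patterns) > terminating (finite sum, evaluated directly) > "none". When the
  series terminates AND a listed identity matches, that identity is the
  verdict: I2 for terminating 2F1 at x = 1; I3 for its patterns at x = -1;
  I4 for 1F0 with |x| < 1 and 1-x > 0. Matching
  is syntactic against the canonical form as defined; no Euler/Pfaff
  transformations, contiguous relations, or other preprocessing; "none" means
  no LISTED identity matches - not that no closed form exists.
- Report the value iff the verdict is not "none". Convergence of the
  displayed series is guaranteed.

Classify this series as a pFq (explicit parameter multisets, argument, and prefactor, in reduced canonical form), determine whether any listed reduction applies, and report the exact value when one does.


First insight: from the first term -\frac{1}{2}: factor the ratio over Q (C = -1/2, x = 1): negated roots = parameters.
Term ratio: r(k) = 1 * (k-\frac{3}{2}) (k+\frac{5}{2}) / [(k+7) (k+1)] - rational; roots negated = parameters, x = 1, C = -\frac{1}{2}.

Prefactor -\frac{1}{2}, argument 1: 2F1 with upper {-\frac{3}{2}, \frac{5}{2}} over lower {7}. Verdict: the half-integer Gauss pattern (I1) matches (x = 1; upper {-\frac{3}{2}, \frac{5}{2}} half-integers, c = 7 in the evaluable pattern). Sum: \left(-\frac{262144}{315315}\right) / \pi.


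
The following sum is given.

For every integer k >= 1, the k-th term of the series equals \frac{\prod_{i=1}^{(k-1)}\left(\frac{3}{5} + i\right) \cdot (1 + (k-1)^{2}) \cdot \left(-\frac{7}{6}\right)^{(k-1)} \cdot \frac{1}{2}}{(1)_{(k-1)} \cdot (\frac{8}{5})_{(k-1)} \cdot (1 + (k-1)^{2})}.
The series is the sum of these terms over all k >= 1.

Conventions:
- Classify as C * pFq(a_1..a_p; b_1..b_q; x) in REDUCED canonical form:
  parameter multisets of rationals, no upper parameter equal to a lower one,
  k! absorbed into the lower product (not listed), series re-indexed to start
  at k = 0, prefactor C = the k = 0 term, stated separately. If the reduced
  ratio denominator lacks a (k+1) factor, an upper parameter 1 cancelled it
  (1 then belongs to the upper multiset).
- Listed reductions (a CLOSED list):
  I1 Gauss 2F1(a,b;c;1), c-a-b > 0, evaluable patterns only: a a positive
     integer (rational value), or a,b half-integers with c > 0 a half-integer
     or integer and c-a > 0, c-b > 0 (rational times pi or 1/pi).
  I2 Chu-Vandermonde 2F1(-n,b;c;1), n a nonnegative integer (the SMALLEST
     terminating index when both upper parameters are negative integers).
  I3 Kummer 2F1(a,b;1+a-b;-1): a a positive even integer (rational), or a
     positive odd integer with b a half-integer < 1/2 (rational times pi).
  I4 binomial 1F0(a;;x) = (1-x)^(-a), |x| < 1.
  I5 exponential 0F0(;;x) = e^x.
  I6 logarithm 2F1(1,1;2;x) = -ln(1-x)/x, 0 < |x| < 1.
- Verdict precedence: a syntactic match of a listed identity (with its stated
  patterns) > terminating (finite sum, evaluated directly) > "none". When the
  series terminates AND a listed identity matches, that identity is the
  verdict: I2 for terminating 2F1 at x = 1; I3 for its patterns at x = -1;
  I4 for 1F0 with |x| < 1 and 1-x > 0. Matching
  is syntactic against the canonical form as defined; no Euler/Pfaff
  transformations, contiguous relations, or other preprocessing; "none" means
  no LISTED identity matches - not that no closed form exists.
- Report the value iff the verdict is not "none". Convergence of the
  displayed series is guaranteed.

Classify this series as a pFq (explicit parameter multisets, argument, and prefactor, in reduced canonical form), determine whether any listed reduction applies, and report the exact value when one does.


This is \frac{1}{2} * 0F0(-; -; -\frac{7}{6}) in reduced canonical form. Verdict: exponential (I5) applies (the 0F0 exponential series at x = -\frac{7}{6}). Its exact value is \frac{1}{2} \cdot e^{-\frac{7}{6}}.

Structural cue: with t_0 = \frac{1}{2}, (1)_k (prefactor 1/2) is k! itself.
Ratio: r(k) = -\frac{7}{6} * 1 / [(k+1)] - rational in k, leading ratio -\frac{7}{6}; with t_0 = \frac{1}{2}, classification follows.


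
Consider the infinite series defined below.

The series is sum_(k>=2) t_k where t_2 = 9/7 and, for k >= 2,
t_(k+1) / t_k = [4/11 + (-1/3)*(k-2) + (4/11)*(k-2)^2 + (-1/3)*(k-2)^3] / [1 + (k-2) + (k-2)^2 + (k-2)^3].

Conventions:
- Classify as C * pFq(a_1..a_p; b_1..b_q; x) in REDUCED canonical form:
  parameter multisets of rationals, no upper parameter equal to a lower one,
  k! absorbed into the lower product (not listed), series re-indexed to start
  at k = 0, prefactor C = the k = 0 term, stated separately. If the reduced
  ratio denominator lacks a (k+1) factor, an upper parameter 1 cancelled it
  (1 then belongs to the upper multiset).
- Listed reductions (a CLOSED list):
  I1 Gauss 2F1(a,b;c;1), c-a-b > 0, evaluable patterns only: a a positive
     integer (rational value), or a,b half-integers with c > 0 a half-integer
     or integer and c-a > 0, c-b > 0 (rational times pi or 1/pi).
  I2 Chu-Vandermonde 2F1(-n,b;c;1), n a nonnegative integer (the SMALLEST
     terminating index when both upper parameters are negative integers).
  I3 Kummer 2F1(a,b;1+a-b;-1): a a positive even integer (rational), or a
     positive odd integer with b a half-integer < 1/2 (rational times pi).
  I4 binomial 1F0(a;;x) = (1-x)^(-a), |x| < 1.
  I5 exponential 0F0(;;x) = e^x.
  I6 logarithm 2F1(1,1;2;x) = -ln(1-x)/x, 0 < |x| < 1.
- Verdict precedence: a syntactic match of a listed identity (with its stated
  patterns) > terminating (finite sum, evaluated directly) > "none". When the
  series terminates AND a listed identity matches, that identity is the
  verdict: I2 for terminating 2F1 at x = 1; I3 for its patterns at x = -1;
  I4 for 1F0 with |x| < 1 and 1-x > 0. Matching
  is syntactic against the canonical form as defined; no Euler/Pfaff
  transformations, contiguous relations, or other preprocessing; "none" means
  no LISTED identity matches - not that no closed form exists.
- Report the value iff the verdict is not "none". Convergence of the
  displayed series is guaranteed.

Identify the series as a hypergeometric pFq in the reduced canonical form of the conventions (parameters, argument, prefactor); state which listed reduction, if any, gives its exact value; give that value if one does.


With C = 9/7: the canonical form is 1F0(-12/11; -; -1/3). Verdict: this is the binomial series (I4) (the 1F0 binomial series: exponent 12/11, x = -1/3). Exact value: (9/7) * (4/3)^(12/11).

Key observation: with t_0 = 9/7, roots of the ratio polynomials (C = 9/7) are the negated parameters.
Term ratio: r(k) = (-1/3) * (k-12/11) / [(k+1)] ; factor over Q: parameters, x = (-1/3), and C = 9/7.


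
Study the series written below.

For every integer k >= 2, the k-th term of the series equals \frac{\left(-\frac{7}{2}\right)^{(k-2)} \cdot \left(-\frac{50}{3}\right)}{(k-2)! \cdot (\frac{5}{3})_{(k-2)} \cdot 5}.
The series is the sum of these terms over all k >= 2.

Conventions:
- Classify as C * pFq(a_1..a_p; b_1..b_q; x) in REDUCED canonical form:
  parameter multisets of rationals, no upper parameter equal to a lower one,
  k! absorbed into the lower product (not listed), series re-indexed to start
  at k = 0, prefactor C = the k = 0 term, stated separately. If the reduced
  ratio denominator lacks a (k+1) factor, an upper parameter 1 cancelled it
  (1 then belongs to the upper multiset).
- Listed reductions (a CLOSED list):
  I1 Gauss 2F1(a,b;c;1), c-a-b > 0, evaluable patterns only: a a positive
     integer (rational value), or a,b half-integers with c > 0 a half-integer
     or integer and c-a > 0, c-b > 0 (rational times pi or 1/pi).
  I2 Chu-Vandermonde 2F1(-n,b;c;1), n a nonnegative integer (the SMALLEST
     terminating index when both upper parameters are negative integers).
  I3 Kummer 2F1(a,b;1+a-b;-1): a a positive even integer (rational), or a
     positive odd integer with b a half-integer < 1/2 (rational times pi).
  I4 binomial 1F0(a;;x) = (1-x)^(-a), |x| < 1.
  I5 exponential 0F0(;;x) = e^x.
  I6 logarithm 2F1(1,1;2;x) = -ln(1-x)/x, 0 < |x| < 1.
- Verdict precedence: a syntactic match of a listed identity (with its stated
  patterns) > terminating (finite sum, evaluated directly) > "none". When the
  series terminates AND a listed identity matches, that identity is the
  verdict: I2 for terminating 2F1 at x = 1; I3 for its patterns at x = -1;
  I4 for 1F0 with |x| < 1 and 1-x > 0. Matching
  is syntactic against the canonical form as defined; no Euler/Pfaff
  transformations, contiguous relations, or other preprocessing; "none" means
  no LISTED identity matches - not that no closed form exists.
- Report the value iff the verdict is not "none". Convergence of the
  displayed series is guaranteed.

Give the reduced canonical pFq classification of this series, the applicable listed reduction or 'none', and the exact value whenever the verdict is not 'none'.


This is -\frac{10}{3} * 0F1(-; \frac{5}{3}; -\frac{7}{2}) in reduced canonical form. Verdict: none. Every listed pattern misses the 0F1 form at -\frac{7}{2}, upper {-}.

Key observation: x = -\frac{7}{2} and the constant factors (C = -10/3) combine into one prefactor.
Ratio: r(k) = -\frac{7}{2} * 1 / [(k+\frac{5}{3}) (k+1)] ; factor over Q: parameters, x = -\frac{7}{2}, and C = -\frac{10}{3}.


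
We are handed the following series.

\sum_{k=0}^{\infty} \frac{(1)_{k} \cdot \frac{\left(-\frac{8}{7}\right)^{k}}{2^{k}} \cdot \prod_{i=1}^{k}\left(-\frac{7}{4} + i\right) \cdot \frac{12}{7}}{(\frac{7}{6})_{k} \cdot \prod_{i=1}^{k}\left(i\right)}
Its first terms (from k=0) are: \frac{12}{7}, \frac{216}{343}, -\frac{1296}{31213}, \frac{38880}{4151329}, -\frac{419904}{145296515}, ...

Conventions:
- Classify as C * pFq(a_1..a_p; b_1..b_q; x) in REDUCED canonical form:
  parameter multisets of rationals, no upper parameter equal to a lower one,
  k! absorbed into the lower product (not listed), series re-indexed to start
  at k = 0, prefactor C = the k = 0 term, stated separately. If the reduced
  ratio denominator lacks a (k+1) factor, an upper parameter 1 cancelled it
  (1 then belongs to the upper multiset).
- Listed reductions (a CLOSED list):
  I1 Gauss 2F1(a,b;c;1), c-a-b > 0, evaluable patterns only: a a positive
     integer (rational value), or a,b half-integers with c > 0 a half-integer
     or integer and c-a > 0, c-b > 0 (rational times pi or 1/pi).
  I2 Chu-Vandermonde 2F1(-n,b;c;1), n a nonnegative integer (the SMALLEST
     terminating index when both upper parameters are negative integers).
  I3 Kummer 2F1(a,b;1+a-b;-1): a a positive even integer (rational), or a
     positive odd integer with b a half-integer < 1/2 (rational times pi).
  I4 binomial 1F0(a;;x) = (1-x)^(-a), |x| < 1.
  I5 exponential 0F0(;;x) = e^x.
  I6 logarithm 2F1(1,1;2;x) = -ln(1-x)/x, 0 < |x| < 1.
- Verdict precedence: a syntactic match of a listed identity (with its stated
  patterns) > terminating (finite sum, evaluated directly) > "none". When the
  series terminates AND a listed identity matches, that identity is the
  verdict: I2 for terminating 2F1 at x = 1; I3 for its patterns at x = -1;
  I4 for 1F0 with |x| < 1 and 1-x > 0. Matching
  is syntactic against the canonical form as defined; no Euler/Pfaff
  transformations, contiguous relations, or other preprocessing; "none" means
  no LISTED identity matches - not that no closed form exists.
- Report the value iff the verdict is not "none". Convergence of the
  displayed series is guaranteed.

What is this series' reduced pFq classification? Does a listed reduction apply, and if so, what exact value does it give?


x = -\frac{4}{7} here; the reduced form reads 2F1, upper {-\frac{3}{4}, 1}, lower {\frac{7}{6}}, C = \frac{12}{7}. Verdict: none. No listed pattern accepts 2F1(-\frac{3}{4}, 1; \frac{7}{6}; -\frac{4}{7}).

The tell: t_0 being \frac{12}{7}, the running product (C = 12/7, x = -4/7) telescopes to a rising factorial.
Ratio: r(k) = -\frac{4}{7} * (k-\frac{3}{4}) (k+1) / [(k+\frac{7}{6}) (k+1)] - rational in k. x = -\frac{4}{7}; t_0 = \frac{12}{7}; negate the roots.


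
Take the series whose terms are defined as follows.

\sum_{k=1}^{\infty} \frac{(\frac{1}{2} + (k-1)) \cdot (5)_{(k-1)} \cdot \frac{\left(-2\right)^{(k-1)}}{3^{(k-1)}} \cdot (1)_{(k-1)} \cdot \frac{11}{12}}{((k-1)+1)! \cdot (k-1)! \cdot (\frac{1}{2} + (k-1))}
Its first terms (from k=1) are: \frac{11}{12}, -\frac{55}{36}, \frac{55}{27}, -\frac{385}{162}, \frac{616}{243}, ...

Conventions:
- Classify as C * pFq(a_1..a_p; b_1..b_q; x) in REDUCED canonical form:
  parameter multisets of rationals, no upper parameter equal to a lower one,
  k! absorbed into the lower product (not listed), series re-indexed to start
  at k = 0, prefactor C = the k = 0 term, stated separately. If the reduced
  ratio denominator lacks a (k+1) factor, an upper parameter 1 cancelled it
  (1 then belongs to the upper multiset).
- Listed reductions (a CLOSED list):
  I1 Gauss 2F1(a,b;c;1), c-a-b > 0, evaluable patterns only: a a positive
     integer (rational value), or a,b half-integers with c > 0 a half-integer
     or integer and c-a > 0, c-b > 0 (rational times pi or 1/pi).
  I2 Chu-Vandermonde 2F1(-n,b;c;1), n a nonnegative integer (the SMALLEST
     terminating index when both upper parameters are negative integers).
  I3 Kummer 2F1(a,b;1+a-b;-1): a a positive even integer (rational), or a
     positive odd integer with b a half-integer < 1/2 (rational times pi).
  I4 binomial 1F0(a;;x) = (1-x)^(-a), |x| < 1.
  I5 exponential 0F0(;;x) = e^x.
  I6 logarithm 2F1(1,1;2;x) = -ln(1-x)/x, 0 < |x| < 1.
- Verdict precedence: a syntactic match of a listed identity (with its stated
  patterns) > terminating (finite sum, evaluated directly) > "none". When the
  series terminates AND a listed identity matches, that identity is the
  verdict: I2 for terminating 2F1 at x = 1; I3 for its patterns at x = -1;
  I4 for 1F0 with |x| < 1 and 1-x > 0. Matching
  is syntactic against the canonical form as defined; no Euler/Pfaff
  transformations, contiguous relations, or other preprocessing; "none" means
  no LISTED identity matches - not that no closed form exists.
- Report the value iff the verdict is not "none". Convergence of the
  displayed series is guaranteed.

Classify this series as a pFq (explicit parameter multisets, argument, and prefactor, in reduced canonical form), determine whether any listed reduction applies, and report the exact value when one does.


First insight: t_0 = \frac{11}{12} here, and the denominator's factorial ratio (C = 11/12) is a lower Pochhammer.
Consecutive-term ratio: r(k) = -\frac{2}{3} * (k+1) (k+5) / [(k+2) (k+1)] - rational; roots negated = parameters, x = -\frac{2}{3}, C = \frac{11}{12}.

Canonical form: C = \frac{11}{12} times 2F1 with upper {1, 5}, lower {2}, x = -\frac{2}{3}. Verdict: none. A 2F1 with upper {1, 5} fits none of I1-I6 at x = -\frac{2}{3}; the sum runs forever.


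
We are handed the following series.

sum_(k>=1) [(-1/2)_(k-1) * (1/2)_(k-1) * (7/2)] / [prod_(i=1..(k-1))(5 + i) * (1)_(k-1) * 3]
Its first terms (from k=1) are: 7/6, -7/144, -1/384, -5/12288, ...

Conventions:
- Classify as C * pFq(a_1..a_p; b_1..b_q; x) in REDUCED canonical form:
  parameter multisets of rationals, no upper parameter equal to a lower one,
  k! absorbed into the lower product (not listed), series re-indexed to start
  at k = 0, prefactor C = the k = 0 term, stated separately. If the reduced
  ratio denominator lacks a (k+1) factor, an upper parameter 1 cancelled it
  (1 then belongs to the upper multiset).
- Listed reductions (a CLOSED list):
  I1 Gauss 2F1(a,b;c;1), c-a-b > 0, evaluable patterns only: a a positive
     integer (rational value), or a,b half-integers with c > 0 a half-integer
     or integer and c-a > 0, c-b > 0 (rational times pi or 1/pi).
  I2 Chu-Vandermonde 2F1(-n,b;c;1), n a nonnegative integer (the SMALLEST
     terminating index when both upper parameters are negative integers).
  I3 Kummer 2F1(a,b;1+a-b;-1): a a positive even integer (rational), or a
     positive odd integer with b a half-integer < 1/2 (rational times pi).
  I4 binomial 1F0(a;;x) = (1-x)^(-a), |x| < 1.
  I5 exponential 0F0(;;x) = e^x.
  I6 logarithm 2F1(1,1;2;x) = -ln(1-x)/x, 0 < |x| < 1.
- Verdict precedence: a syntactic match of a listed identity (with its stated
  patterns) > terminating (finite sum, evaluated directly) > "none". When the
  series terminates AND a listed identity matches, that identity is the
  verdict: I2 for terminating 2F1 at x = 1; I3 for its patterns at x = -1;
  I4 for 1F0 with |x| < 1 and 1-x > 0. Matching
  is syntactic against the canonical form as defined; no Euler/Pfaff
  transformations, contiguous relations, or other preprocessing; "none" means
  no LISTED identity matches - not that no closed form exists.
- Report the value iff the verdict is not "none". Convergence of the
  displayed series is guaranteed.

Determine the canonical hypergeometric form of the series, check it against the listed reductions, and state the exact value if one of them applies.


First insight: t_0 = 7/6 here, and (1)_k (prefactor 7/6) is k! itself.
Term ratio: r(k) = 1 * (k-1/2) (k+1/2) / [(k+6) (k+1)] - rational in k. x = 1; t_0 = 7/6; negate the roots.

x = 1 here; the reduced form reads 2F1, upper {-1/2, 1/2}, lower {6}, C = 7/6. Verdict: Gauss's theorem I1 (half-integer case) applies (x = 1; upper {-1/2, 1/2} half-integers, c = 6 in the evaluable pattern). Sum: (65536/18711) / pi.


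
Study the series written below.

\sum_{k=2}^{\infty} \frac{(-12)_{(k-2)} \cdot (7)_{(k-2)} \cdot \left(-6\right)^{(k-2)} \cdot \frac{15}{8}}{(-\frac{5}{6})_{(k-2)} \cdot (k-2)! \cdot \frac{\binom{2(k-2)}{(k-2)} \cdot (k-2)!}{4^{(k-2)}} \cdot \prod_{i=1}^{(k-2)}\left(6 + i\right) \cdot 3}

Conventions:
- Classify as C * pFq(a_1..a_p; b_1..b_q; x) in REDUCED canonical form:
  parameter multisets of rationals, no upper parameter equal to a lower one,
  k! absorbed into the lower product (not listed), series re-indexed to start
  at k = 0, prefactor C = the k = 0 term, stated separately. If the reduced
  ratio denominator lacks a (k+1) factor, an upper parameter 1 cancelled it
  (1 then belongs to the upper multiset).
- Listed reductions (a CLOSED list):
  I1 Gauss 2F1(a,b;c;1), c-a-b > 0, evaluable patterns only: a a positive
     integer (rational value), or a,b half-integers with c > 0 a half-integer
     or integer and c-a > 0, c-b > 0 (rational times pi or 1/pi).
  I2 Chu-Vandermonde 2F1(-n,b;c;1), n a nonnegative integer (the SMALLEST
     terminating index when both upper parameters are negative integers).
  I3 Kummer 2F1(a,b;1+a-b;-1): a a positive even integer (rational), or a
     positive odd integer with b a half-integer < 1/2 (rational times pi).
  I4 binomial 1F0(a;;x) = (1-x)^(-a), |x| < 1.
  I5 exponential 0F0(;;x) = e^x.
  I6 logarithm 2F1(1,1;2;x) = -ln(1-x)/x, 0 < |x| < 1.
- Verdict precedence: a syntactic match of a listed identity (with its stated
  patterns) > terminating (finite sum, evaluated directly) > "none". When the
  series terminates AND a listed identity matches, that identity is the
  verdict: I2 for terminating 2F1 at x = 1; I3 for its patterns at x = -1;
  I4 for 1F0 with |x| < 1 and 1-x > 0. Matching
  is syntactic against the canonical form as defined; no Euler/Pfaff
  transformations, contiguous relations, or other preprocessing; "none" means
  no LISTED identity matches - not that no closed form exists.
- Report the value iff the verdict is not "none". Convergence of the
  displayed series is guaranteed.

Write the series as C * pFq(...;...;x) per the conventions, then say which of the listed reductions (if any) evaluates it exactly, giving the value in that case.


Key observation: t_0 = \frac{5}{8} here, and the constant factors (prefactor 5/8) combine into one prefactor.
Step ratio: r(k) = -6 * (k-12) / [(k-\frac{5}{6}) (k+\frac{1}{2}) (k+1)] - rational in k, leading ratio -6; with t_0 = \frac{5}{8}, classification follows.

Canonical form: C = \frac{5}{8} times 1F2 with upper {-12}, lower {-\frac{5}{6}, \frac{1}{2}}, x = -6. Verdict: terminating - upper parameter -12 makes this a finite sum (last index 12), evaluated exactly. Hence: -\frac{1624230926180365092283627677563}{3648782291280920118325000}.


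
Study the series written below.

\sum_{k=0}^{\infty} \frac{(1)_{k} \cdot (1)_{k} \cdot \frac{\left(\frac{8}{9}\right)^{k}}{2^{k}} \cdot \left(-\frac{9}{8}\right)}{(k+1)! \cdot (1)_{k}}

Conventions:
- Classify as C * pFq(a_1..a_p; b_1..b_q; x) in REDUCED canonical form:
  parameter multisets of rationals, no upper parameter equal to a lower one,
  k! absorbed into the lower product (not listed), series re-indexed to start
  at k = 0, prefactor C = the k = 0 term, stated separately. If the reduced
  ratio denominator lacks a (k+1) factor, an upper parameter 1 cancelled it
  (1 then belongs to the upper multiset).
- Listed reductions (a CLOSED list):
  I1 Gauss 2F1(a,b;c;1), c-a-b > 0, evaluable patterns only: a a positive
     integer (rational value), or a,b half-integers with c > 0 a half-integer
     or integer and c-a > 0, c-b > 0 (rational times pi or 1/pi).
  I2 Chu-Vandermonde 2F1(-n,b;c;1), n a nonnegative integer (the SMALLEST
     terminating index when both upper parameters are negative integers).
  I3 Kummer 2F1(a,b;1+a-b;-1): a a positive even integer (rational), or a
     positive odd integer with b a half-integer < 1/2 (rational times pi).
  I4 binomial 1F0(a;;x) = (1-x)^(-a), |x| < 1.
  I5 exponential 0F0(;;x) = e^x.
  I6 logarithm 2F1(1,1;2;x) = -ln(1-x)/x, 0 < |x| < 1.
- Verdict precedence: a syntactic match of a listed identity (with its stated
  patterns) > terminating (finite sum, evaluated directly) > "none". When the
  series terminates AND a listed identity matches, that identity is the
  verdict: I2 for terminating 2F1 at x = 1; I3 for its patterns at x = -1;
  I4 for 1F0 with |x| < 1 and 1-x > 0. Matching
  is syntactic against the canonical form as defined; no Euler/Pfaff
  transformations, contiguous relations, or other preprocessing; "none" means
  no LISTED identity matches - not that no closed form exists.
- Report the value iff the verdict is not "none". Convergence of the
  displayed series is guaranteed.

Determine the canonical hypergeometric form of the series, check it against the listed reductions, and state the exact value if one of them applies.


At argument \frac{4}{9}: a 2F1 with upper {1, 1}, lower {2}, scaled by C = -\frac{9}{8}. Verdict at x = \frac{4}{9}: the I6 logarithm reduction matches (the logarithm: parameters (1,1;2), x = \frac{4}{9}). Value: \frac{81}{32} \cdot \ln\left(\frac{5}{9}\right).

Key step: t_0 being -\frac{9}{8}, the denominator's factorial ratio (C = -9/8) is a lower Pochhammer.
Ratio: r(k) = \frac{4}{9} * (k+1) (k+1) / [(k+2) (k+1)] - rational; roots negated = parameters, x = \frac{4}{9}, C = -\frac{9}{8}.


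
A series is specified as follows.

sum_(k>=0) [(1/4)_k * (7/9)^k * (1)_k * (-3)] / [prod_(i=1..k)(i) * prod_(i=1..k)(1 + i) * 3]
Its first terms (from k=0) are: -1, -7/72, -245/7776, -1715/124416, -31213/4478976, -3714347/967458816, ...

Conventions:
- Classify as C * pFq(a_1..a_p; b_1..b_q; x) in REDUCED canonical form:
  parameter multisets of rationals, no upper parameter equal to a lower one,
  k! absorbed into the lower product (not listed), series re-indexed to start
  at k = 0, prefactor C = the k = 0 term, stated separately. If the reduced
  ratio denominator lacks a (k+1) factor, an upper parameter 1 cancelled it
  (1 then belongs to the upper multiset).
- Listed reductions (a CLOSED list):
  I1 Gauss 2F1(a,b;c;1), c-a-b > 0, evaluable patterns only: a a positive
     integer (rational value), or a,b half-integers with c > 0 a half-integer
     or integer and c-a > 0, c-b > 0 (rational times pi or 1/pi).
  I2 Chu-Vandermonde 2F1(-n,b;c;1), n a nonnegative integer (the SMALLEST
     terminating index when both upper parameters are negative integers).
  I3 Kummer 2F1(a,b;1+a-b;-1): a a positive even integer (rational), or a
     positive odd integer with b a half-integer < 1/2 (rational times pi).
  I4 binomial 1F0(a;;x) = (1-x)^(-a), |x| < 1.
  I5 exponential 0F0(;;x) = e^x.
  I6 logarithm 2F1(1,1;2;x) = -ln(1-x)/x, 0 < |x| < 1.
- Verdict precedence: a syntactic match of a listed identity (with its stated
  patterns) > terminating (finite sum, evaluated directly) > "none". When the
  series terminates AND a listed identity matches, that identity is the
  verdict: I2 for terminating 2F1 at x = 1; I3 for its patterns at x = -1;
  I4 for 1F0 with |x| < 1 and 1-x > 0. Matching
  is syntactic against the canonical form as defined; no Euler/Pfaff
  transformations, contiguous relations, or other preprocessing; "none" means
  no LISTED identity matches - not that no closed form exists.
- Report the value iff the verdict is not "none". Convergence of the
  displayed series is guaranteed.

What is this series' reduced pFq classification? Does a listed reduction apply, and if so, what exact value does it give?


This is -1 * 2F1(1/4, 1; 2; 7/9) in reduced canonical form. Verdict: none. A 2F1 with upper {1/4, 1} fits none of I1-I6 at x = 7/9; the sum runs forever.

Structural cue: t_0 = -1 here, and the constant factors (C = -1, x = 7/9) combine into one prefactor.
Ratio: r(k) = (7/9) * (k+1/4) (k+1) / [(k+2) (k+1)] - poly over poly, x = (7/9) from leading terms; C = -1 at k = 0.
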